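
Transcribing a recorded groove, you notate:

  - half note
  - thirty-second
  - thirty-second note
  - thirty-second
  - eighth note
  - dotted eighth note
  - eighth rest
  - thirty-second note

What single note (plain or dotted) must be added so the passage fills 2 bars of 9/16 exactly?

2 bars of 9/16 = 36 thirty-second notes.
Convert each value to thirty-second notes: half note = 16; thirty-second = 1; thirty-second note = 1; thirty-second = 1; eighth note = 4; dotted eighth note = 6; eighth rest = 4; thirty-second note = 1.
Adding: 16 + 1 + 1 + 1 + 4 + 6 + 4 + 1 = 34.
Remaining: 36 − 34 = 2 thirty-second notes, which is a sixteenth note.

sixteenth note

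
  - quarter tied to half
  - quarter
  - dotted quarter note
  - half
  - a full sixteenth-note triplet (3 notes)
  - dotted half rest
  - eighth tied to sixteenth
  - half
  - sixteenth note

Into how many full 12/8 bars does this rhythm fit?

One bar of 12/8 = 24 sixteenth notes.
In sixteenth notes: quarter tied to half (quarter + half) = 12; quarter = 4; dotted quarter note = 6; half = 8; a full sixteenth-note triplet (3 notes) (three triplet sixteenths span one eighth) = 2; dotted half rest = 12; eighth tied to sixteenth (eighth + sixteenth) = 3; half = 8; sixteenth note = 1.
Altogether 12 + 4 + 6 + 8 + 2 + 12 + 3 + 8 + 1 = 56.
56 ÷ 24 = 2 complete bars with 8 left over.

2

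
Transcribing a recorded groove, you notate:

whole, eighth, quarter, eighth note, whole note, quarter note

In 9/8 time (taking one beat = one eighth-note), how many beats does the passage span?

One eighth-note beat = 2 sixteenth notes.
Each duration in sixteenth notes: whole = 16; eighth = 2; quarter = 4; eighth note = 2; whole note = 16; quarter note = 4.
Total: 16 + 2 + 4 + 2 + 16 + 4 = 44.
44 ÷ 2 = 22 beats.

22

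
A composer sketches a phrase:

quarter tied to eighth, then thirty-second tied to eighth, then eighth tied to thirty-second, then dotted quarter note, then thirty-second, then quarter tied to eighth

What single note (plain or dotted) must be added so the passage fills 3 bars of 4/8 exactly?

3 bars of 4/8 = 48 thirty-second notes.
Express everything in thirty-second notes: quarter tied to eighth (quarter + eighth) = 12; thirty-second tied to eighth (thirty-second + eighth) = 5; eighth tied to thirty-second (eighth + thirty-second) = 5; dotted quarter note = 12; thirty-second = 1; quarter tied to eighth (quarter + eighth) = 12.
Altogether 12 + 5 + 5 + 12 + 1 + 12 = 47.
Remaining: 48 − 47 = 1 thirty-second note, which is a thirty-second note.

thirty-second note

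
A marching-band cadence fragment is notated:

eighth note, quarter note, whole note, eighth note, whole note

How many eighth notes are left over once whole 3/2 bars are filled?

8

One bar of 3/2 = 12 eighth notes.
In eighth notes: eighth note = 1; quarter note = 2; whole note = 8; eighth note = 1; whole note = 8.
Altogether 1 + 2 + 8 + 1 + 8 = 20.
20 ÷ 12 = 1 complete bar with 8 eighth notes remaining.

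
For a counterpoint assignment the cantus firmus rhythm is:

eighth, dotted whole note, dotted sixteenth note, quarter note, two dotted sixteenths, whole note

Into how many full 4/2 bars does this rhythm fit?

1

One bar of 4/2 = 64 thirty-second notes.
Convert each value to thirty-second notes: eighth = 4; dotted whole note = 48; dotted sixteenth note = 3; quarter note = 8; dotted sixteenth = 3; dotted sixteenth = 3; whole note = 32.
Adding: 4 + 48 + 3 + 8 + 3 + 3 + 32 = 101.
101 ÷ 64 = 1 complete bar with 37 left over.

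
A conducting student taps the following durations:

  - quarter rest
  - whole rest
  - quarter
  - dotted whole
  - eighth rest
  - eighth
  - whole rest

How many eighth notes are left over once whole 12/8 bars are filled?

10

One bar of 12/8 = 12 eighth notes.
Each duration in eighth notes: quarter rest = 2; whole rest = 8; quarter = 2; dotted whole = 12; eighth rest = 1; eighth = 1; whole rest = 8.
Total: 2 + 8 + 2 + 12 + 1 + 1 + 8 = 34.
34 ÷ 12 = 2 complete bars with 10 eighth notes remaining.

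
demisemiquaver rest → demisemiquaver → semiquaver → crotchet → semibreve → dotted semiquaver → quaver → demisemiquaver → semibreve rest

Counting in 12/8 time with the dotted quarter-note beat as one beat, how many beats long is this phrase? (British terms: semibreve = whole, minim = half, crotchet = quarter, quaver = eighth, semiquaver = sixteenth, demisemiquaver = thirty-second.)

7

One dotted quarter-note beat = 12 thirty-second notes.
In thirty-second notes: demisemiquaver rest = 1; demisemiquaver = 1; semiquaver = 2; crotchet = 8; semibreve = 32; dotted semiquaver = 3; quaver = 4; demisemiquaver = 1; semibreve rest = 32.
Sum: 1 + 1 + 2 + 8 + 32 + 3 + 4 + 1 + 32 = 84.
84 ÷ 12 = 7 beats.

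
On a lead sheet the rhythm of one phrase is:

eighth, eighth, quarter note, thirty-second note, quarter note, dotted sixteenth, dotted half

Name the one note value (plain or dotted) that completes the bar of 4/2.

dotted quarter note

The bar of 4/2 = 64 thirty-second notes.
In thirty-second notes: eighth = 4; eighth = 4; quarter note = 8; thirty-second note = 1; quarter note = 8; dotted sixteenth = 3; dotted half = 24.
Altogether 4 + 4 + 8 + 1 + 8 + 3 + 24 = 52.
Remaining: 64 − 52 = 12 thirty-second notes, which is a dotted quarter note.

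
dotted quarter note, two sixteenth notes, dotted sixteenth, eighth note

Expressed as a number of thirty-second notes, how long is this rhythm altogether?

Express everything in thirty-second notes: dotted quarter note = 12; sixteenth note = 2; sixteenth note = 2; dotted sixteenth = 3; eighth note = 4.
Sum: 12 + 2 + 2 + 3 + 4 = 23 thirty-second notes.

23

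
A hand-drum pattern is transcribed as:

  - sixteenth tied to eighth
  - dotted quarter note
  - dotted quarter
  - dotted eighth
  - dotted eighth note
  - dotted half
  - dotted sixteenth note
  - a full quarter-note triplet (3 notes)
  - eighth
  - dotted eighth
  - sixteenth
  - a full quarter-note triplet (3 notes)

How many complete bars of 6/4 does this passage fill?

2

One bar of 6/4 = 48 thirty-second notes.
Each duration in thirty-second notes: sixteenth tied to eighth (sixteenth + eighth) = 6; dotted quarter note = 12; dotted quarter = 12; dotted eighth = 6; dotted eighth note = 6; dotted half = 24; dotted sixteenth note = 3; a full quarter-note triplet (3 notes) (three triplet quarters span one half) = 16; eighth = 4; dotted eighth = 6; sixteenth = 2; a full quarter-note triplet (3 notes) (three triplet quarters span one half) = 16.
Altogether 6 + 12 + 12 + 6 + 6 + 24 + 3 + 16 + 4 + 6 + 2 + 16 = 113.
113 ÷ 48 = 2 complete bars with 17 left over.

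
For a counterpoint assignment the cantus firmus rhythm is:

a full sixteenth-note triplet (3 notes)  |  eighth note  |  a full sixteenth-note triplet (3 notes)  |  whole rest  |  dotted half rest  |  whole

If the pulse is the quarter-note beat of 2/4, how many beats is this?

One quarter-note beat = 2 eighth notes.
Each duration in eighth notes: a full sixteenth-note triplet (3 notes) (three triplet sixteenths span one eighth) = 1; eighth note = 1; a full sixteenth-note triplet (3 notes) (three triplet sixteenths span one eighth) = 1; whole rest = 8; dotted half rest = 6; whole = 8.
Sum: 1 + 1 + 1 + 8 + 6 + 8 = 25.
25 ÷ 2 = 12.5 beats.

12.5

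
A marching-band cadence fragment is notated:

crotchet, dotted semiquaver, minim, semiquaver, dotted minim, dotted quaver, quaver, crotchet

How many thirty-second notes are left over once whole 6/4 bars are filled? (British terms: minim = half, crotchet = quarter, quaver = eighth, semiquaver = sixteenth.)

23

One bar of 6/4 = 48 thirty-second notes.
Each duration in thirty-second notes: crotchet = 8; dotted semiquaver = 3; minim = 16; semiquaver = 2; dotted minim = 24; dotted quaver = 6; quaver = 4; crotchet = 8.
Altogether 8 + 3 + 16 + 2 + 24 + 6 + 4 + 8 = 71.
71 ÷ 48 = 1 complete bar with 23 thirty-second notes remaining.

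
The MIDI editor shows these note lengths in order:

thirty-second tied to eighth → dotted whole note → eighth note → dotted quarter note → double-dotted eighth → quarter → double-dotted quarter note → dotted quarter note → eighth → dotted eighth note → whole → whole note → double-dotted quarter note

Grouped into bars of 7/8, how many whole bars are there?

One bar of 7/8 = 28 thirty-second notes.
Each duration in thirty-second notes: thirty-second tied to eighth (thirty-second + eighth) = 5; dotted whole note = 48; eighth note = 4; dotted quarter note = 12; double-dotted eighth = 7; quarter = 8; double-dotted quarter note = 14; dotted quarter note = 12; eighth = 4; dotted eighth note = 6; whole = 32; whole note = 32; double-dotted quarter note = 14.
Adding: 5 + 48 + 4 + 12 + 7 + 8 + 14 + 12 + 4 + 6 + 32 + 32 + 14 = 198.
198 ÷ 28 = 7 complete bars with 2 left over.

7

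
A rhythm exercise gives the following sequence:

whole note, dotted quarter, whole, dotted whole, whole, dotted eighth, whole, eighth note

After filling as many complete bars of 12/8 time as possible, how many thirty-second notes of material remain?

One bar of 12/8 = 24 sixteenth notes.
Each duration in sixteenth notes: whole note = 16; dotted quarter = 6; whole = 16; dotted whole = 24; whole = 16; dotted eighth = 3; whole = 16; eighth note = 2.
Adding: 16 + 6 + 16 + 24 + 16 + 3 + 16 + 2 = 99.
99 ÷ 24 = 4 complete bars with 3 sixteenth notes remaining = 6 thirty-second notes.

6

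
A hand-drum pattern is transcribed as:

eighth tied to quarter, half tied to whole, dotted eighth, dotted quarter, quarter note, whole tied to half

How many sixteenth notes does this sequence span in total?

Express everything in sixteenth notes: eighth tied to quarter (eighth + quarter) = 6; half tied to whole (half + whole) = 24; dotted eighth = 3; dotted quarter = 6; quarter note = 4; whole tied to half (whole + half) = 24.
Altogether 6 + 24 + 3 + 6 + 4 + 24 = 67 sixteenth notes.

67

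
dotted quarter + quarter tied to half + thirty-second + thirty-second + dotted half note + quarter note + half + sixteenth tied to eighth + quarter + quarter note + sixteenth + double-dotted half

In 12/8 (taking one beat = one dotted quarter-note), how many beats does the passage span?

11.5

One dotted quarter-note beat = 12 thirty-second notes.
In thirty-second notes: dotted quarter = 12; quarter tied to half (quarter + half) = 24; thirty-second = 1; thirty-second = 1; dotted half note = 24; quarter note = 8; half = 16; sixteenth tied to eighth (sixteenth + eighth) = 6; quarter = 8; quarter note = 8; sixteenth = 2; double-dotted half = 28.
Total: 12 + 24 + 1 + 1 + 24 + 8 + 16 + 6 + 8 + 8 + 2 + 28 = 138.
138 ÷ 12 = 11.5 beats.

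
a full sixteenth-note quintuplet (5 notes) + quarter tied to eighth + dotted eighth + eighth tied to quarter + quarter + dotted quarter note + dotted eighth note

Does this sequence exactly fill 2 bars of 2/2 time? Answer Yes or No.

Yes

One bar of 2/2 = 16 sixteenth notes, so 2 bars = 32.
Working in sixteenth notes: a full sixteenth-note quintuplet (5 notes) (five quintuplet sixteenths span one quarter) = 4; quarter tied to eighth (quarter + eighth) = 6; dotted eighth = 3; eighth tied to quarter (eighth + quarter) = 6; quarter = 4; dotted quarter note = 6; dotted eighth note = 3.
Altogether 4 + 6 + 3 + 6 + 4 + 6 + 3 = 32.
32 equals 32, so the answer is Yes.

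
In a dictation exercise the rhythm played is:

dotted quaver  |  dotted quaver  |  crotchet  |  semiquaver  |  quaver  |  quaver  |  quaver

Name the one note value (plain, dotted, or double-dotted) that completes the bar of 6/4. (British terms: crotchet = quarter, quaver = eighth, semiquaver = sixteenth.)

double-dotted quarter note

The bar of 6/4 = 24 sixteenth notes.
Express everything in sixteenth notes: dotted quaver = 3; dotted quaver = 3; crotchet = 4; semiquaver = 1; quaver = 2; quaver = 2; quaver = 2.
Adding: 3 + 3 + 4 + 1 + 2 + 2 + 2 = 17.
Remaining: 24 − 17 = 7 sixteenth notes, which is a double-dotted quarter note.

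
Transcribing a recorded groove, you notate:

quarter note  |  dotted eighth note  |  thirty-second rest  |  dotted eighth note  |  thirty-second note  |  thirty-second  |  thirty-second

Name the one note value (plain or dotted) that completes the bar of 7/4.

The bar of 7/4 = 56 thirty-second notes.
In thirty-second notes: quarter note = 8; dotted eighth note = 6; thirty-second rest = 1; dotted eighth note = 6; thirty-second note = 1; thirty-second = 1; thirty-second = 1.
Sum: 8 + 6 + 1 + 6 + 1 + 1 + 1 = 24.
Remaining: 56 − 24 = 32 thirty-second notes, which is a whole note.

whole note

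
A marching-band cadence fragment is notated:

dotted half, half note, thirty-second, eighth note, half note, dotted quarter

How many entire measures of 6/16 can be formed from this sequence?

One bar of 6/16 = 12 thirty-second notes.
Working in thirty-second notes: dotted half = 24; half note = 16; thirty-second = 1; eighth note = 4; half note = 16; dotted quarter = 12.
Sum: 24 + 16 + 1 + 4 + 16 + 12 = 73.
73 ÷ 12 = 6 complete bars with 1 left over.

6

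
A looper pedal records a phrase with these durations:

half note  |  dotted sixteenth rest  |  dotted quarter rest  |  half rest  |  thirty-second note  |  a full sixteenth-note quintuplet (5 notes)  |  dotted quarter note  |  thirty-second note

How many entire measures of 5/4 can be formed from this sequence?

One bar of 5/4 = 40 thirty-second notes.
Each duration in thirty-second notes: half note = 16; dotted sixteenth rest = 3; dotted quarter rest = 12; half rest = 16; thirty-second note = 1; a full sixteenth-note quintuplet (5 notes) (five quintuplet sixteenths span one quarter) = 8; dotted quarter note = 12; thirty-second note = 1.
Total: 16 + 3 + 12 + 16 + 1 + 8 + 12 + 1 = 69.
69 ÷ 40 = 1 complete bar with 29 left over.

1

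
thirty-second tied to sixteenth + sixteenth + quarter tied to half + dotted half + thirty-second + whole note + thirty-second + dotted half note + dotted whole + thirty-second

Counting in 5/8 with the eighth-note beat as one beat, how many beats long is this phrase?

One eighth-note beat = 4 thirty-second notes.
Working in thirty-second notes: thirty-second tied to sixteenth (thirty-second + sixteenth) = 3; sixteenth = 2; quarter tied to half (quarter + half) = 24; dotted half = 24; thirty-second = 1; whole note = 32; thirty-second = 1; dotted half note = 24; dotted whole = 48; thirty-second = 1.
Total: 3 + 2 + 24 + 24 + 1 + 32 + 1 + 24 + 48 + 1 = 160.
160 ÷ 4 = 40 beats.

40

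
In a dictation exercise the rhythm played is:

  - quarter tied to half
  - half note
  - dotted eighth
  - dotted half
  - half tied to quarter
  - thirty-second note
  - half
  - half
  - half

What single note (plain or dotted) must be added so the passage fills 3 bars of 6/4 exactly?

thirty-second note

3 bars of 6/4 = 144 thirty-second notes.
Working in thirty-second notes: quarter tied to half (quarter + half) = 24; half note = 16; dotted eighth = 6; dotted half = 24; half tied to quarter (half + quarter) = 24; thirty-second note = 1; half = 16; half = 16; half = 16.
Sum: 24 + 16 + 6 + 24 + 24 + 1 + 16 + 16 + 16 = 143.
Remaining: 144 − 143 = 1 thirty-second note, which is a thirty-second note.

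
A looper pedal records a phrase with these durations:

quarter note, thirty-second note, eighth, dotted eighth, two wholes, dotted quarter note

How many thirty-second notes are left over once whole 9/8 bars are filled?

23

One bar of 9/8 = 36 thirty-second notes.
In thirty-second notes: quarter note = 8; thirty-second note = 1; eighth = 4; dotted eighth = 6; whole = 32; whole = 32; dotted quarter note = 12.
Adding: 8 + 1 + 4 + 6 + 32 + 32 + 12 = 95.
95 ÷ 36 = 2 complete bars with 23 thirty-second notes remaining.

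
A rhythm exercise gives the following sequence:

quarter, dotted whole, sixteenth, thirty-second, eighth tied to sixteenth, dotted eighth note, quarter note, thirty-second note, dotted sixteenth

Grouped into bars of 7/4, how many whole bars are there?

One bar of 7/4 = 56 thirty-second notes.
Convert each value to thirty-second notes: quarter = 8; dotted whole = 48; sixteenth = 2; thirty-second = 1; eighth tied to sixteenth (eighth + sixteenth) = 6; dotted eighth note = 6; quarter note = 8; thirty-second note = 1; dotted sixteenth = 3.
Sum: 8 + 48 + 2 + 1 + 6 + 6 + 8 + 1 + 3 = 83.
83 ÷ 56 = 1 complete bar with 27 left over.

1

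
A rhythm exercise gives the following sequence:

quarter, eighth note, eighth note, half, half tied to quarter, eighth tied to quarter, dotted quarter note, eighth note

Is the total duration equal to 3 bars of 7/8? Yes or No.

Yes

One bar of 7/8 = 7 eighth notes, so 3 bars = 21.
In eighth notes: quarter = 2; eighth note = 1; eighth note = 1; half = 4; half tied to quarter (half + quarter) = 6; eighth tied to quarter (eighth + quarter) = 3; dotted quarter note = 3; eighth note = 1.
Total: 2 + 1 + 1 + 4 + 6 + 3 + 3 + 1 = 21.
21 equals 21, so the answer is Yes.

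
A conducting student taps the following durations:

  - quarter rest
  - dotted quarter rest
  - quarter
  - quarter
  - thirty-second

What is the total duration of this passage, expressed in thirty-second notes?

Convert each value to thirty-second notes: quarter rest = 8; dotted quarter rest = 12; quarter = 8; quarter = 8; thirty-second = 1.
Altogether 8 + 12 + 8 + 8 + 1 = 37 thirty-second notes.

37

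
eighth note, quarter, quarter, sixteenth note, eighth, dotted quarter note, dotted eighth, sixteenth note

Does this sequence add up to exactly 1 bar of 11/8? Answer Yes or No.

One bar of 11/8 = 22 sixteenth notes.
Convert each value to sixteenth notes: eighth note = 2; quarter = 4; quarter = 4; sixteenth note = 1; eighth = 2; dotted quarter note = 6; dotted eighth = 3; sixteenth note = 1.
Adding: 2 + 4 + 4 + 1 + 2 + 6 + 3 + 1 = 23.
23 exceeds 22, so the answer is No.

No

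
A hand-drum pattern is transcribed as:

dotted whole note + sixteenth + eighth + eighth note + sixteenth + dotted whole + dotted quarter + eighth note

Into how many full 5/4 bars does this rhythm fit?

One bar of 5/4 = 20 sixteenth notes.
Convert each value to sixteenth notes: dotted whole note = 24; sixteenth = 1; eighth = 2; eighth note = 2; sixteenth = 1; dotted whole = 24; dotted quarter = 6; eighth note = 2.
Total: 24 + 1 + 2 + 2 + 1 + 24 + 6 + 2 = 62.
62 ÷ 20 = 3 complete bars with 2 left over.

3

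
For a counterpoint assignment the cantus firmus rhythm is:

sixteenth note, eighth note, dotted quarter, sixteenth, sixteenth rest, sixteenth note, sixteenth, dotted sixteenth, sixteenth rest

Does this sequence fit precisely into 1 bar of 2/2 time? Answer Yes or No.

One bar of 2/2 = 32 thirty-second notes.
Convert each value to thirty-second notes: sixteenth note = 2; eighth note = 4; dotted quarter = 12; sixteenth = 2; sixteenth rest = 2; sixteenth note = 2; sixteenth = 2; dotted sixteenth = 3; sixteenth rest = 2.
Altogether 2 + 4 + 12 + 2 + 2 + 2 + 2 + 3 + 2 = 31.
31 falls short of 32, so the answer is No.

No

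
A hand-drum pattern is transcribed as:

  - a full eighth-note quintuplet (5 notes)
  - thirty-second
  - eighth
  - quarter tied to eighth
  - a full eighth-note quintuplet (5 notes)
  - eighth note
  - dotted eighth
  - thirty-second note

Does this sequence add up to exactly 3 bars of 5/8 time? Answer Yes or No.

Yes

One bar of 5/8 = 20 thirty-second notes, so 3 bars = 60.
Working in thirty-second notes: a full eighth-note quintuplet (5 notes) (five quintuplet eighths span one half) = 16; thirty-second = 1; eighth = 4; quarter tied to eighth (quarter + eighth) = 12; a full eighth-note quintuplet (5 notes) (five quintuplet eighths span one half) = 16; eighth note = 4; dotted eighth = 6; thirty-second note = 1.
Total: 16 + 1 + 4 + 12 + 16 + 4 + 6 + 1 = 60.
60 equals 60, so the answer is Yes.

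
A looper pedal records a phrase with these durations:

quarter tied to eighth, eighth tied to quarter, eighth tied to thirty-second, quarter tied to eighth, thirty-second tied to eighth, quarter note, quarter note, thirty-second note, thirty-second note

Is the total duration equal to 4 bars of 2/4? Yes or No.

One bar of 2/4 = 16 thirty-second notes, so 4 bars = 64.
Working in thirty-second notes: quarter tied to eighth (quarter + eighth) = 12; eighth tied to quarter (eighth + quarter) = 12; eighth tied to thirty-second (eighth + thirty-second) = 5; quarter tied to eighth (quarter + eighth) = 12; thirty-second tied to eighth (thirty-second + eighth) = 5; quarter note = 8; quarter note = 8; thirty-second note = 1; thirty-second note = 1.
Sum: 12 + 12 + 5 + 12 + 5 + 8 + 8 + 1 + 1 = 64.
64 equals 64, so the answer is Yes.

Yes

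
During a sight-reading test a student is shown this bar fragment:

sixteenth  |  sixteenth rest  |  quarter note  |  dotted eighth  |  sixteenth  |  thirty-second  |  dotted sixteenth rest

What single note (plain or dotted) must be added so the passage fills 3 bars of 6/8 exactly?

dotted whole note

3 bars of 6/8 = 72 thirty-second notes.
Convert each value to thirty-second notes: sixteenth = 2; sixteenth rest = 2; quarter note = 8; dotted eighth = 6; sixteenth = 2; thirty-second = 1; dotted sixteenth rest = 3.
Adding: 2 + 2 + 8 + 6 + 2 + 1 + 3 = 24.
Remaining: 72 − 24 = 48 thirty-second notes, which is a dotted whole note.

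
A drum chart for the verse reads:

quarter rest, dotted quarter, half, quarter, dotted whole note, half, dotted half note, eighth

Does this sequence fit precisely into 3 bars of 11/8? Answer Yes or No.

No

One bar of 11/8 = 11 eighth notes, so 3 bars = 33.
Working in eighth notes: quarter rest = 2; dotted quarter = 3; half = 4; quarter = 2; dotted whole note = 12; half = 4; dotted half note = 6; eighth = 1.
Total: 2 + 3 + 4 + 2 + 12 + 4 + 6 + 1 = 34.
34 exceeds 33, so the answer is No.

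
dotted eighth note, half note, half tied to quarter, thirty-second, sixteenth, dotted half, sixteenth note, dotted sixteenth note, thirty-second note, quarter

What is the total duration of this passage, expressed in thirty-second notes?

In thirty-second notes: dotted eighth note = 6; half note = 16; half tied to quarter (half + quarter) = 24; thirty-second = 1; sixteenth = 2; dotted half = 24; sixteenth note = 2; dotted sixteenth note = 3; thirty-second note = 1; quarter = 8.
Sum: 6 + 16 + 24 + 1 + 2 + 24 + 2 + 3 + 1 + 8 = 87 thirty-second notes.

87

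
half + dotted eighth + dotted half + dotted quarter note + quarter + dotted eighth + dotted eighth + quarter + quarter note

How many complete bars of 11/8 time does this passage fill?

2

One bar of 11/8 = 22 sixteenth notes.
Convert each value to sixteenth notes: half = 8; dotted eighth = 3; dotted half = 12; dotted quarter note = 6; quarter = 4; dotted eighth = 3; dotted eighth = 3; quarter = 4; quarter note = 4.
Altogether 8 + 3 + 12 + 6 + 4 + 3 + 3 + 4 + 4 = 47.
47 ÷ 22 = 2 complete bars with 3 left over.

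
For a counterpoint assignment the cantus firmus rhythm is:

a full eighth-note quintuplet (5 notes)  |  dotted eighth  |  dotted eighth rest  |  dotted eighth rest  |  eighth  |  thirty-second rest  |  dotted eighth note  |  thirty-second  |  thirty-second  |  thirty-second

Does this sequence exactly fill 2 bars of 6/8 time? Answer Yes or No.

One bar of 6/8 = 24 thirty-second notes, so 2 bars = 48.
In thirty-second notes: a full eighth-note quintuplet (5 notes) (five quintuplet eighths span one half) = 16; dotted eighth = 6; dotted eighth rest = 6; dotted eighth rest = 6; eighth = 4; thirty-second rest = 1; dotted eighth note = 6; thirty-second = 1; thirty-second = 1; thirty-second = 1.
Altogether 16 + 6 + 6 + 6 + 4 + 1 + 6 + 1 + 1 + 1 = 48.
48 equals 48, so the answer is Yes.

Yes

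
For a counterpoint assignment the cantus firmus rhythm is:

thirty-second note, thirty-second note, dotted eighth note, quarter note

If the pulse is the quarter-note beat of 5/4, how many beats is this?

2

One quarter-note beat = 8 thirty-second notes.
Each duration in thirty-second notes: thirty-second note = 1; thirty-second note = 1; dotted eighth note = 6; quarter note = 8.
Altogether 1 + 1 + 6 + 8 = 16.
16 ÷ 8 = 2 beats.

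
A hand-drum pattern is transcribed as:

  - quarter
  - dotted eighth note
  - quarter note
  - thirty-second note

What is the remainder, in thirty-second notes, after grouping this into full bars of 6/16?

11

One bar of 6/16 = 12 thirty-second notes.
Convert each value to thirty-second notes: quarter = 8; dotted eighth note = 6; quarter note = 8; thirty-second note = 1.
Altogether 8 + 6 + 8 + 1 = 23.
23 ÷ 12 = 1 complete bar with 11 thirty-second notes remaining.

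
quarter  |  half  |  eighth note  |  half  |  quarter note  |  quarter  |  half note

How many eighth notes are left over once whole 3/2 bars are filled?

7

One bar of 3/2 = 12 eighth notes.
Convert each value to eighth notes: quarter = 2; half = 4; eighth note = 1; half = 4; quarter note = 2; quarter = 2; half note = 4.
Altogether 2 + 4 + 1 + 4 + 2 + 2 + 4 = 19.
19 ÷ 12 = 1 complete bar with 7 eighth notes remaining.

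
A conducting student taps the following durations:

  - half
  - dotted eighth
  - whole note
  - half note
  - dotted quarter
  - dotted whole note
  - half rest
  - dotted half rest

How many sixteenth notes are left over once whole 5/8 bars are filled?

One bar of 5/8 = 10 sixteenth notes.
Working in sixteenth notes: half = 8; dotted eighth = 3; whole note = 16; half note = 8; dotted quarter = 6; dotted whole note = 24; half rest = 8; dotted half rest = 12.
Total: 8 + 3 + 16 + 8 + 6 + 24 + 8 + 12 = 85.
85 ÷ 10 = 8 complete bars with 5 sixteenth notes remaining.

5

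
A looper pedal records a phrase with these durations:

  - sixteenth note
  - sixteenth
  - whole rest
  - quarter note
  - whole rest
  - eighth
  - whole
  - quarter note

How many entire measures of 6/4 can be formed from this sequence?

One bar of 6/4 = 24 sixteenth notes.
Each duration in sixteenth notes: sixteenth note = 1; sixteenth = 1; whole rest = 16; quarter note = 4; whole rest = 16; eighth = 2; whole = 16; quarter note = 4.
Sum: 1 + 1 + 16 + 4 + 16 + 2 + 16 + 4 = 60.
60 ÷ 24 = 2 complete bars with 12 left over.

2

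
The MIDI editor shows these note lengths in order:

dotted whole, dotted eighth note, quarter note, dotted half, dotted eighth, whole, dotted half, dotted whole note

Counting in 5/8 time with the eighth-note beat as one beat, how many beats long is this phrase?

49

One eighth-note beat = 2 sixteenth notes.
Convert each value to sixteenth notes: dotted whole = 24; dotted eighth note = 3; quarter note = 4; dotted half = 12; dotted eighth = 3; whole = 16; dotted half = 12; dotted whole note = 24.
Adding: 24 + 3 + 4 + 12 + 3 + 16 + 12 + 24 = 98.
98 ÷ 2 = 49 beats.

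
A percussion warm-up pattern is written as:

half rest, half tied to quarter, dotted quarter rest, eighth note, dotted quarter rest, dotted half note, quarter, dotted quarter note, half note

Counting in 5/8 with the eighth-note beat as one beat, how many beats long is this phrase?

32

One eighth-note beat = 2 sixteenth notes.
Working in sixteenth notes: half rest = 8; half tied to quarter (half + quarter) = 12; dotted quarter rest = 6; eighth note = 2; dotted quarter rest = 6; dotted half note = 12; quarter = 4; dotted quarter note = 6; half note = 8.
Sum: 8 + 12 + 6 + 2 + 6 + 12 + 4 + 6 + 8 = 64.
64 ÷ 2 = 32 beats.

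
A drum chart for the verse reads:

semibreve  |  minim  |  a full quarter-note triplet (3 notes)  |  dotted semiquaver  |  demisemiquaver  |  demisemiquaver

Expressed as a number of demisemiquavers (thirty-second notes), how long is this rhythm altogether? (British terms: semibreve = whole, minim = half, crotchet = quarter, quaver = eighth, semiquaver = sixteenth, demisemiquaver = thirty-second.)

Each duration in thirty-second notes: semibreve = 32; minim = 16; a full quarter-note triplet (3 notes) (three triplet quarters span one half) = 16; dotted semiquaver = 3; demisemiquaver = 1; demisemiquaver = 1.
Total: 32 + 16 + 16 + 3 + 1 + 1 = 69 thirty-second notes.

69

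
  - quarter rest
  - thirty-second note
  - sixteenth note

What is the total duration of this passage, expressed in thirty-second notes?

Convert each value to thirty-second notes: quarter rest = 8; thirty-second note = 1; sixteenth note = 2.
Altogether 8 + 1 + 2 = 11 thirty-second notes.

11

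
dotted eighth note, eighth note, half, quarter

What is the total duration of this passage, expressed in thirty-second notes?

Each duration in thirty-second notes: dotted eighth note = 6; eighth note = 4; half = 16; quarter = 8.
Total: 6 + 4 + 16 + 8 = 34 thirty-second notes.

34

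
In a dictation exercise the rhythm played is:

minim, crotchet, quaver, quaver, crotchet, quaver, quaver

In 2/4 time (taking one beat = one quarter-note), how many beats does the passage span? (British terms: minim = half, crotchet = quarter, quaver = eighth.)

One quarter-note beat = 2 eighth notes.
Convert each value to eighth notes: minim = 4; crotchet = 2; quaver = 1; quaver = 1; crotchet = 2; quaver = 1; quaver = 1.
Total: 4 + 2 + 1 + 1 + 2 + 1 + 1 = 12.
12 ÷ 2 = 6 beats.

6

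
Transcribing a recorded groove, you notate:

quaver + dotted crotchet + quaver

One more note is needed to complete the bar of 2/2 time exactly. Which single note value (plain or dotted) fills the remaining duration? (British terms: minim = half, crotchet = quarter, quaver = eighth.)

dotted quarter note

The bar of 2/2 = 8 eighth notes.
Each duration in eighth notes: quaver = 1; dotted crotchet = 3; quaver = 1.
Sum: 1 + 3 + 1 = 5.
Remaining: 8 − 5 = 3 eighth notes, which is a dotted quarter note.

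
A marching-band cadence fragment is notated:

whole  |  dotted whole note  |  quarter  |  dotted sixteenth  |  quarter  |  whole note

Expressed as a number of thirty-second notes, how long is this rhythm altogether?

Each duration in thirty-second notes: whole = 32; dotted whole note = 48; quarter = 8; dotted sixteenth = 3; quarter = 8; whole note = 32.
Altogether 32 + 48 + 8 + 3 + 8 + 32 = 131 thirty-second notes.

131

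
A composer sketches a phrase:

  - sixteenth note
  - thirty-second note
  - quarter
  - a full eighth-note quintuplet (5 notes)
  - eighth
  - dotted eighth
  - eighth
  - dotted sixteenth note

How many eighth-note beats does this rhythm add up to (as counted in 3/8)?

One eighth-note beat = 4 thirty-second notes.
Convert each value to thirty-second notes: sixteenth note = 2; thirty-second note = 1; quarter = 8; a full eighth-note quintuplet (5 notes) (five quintuplet eighths span one half) = 16; eighth = 4; dotted eighth = 6; eighth = 4; dotted sixteenth note = 3.
Sum: 2 + 1 + 8 + 16 + 4 + 6 + 4 + 3 = 44.
44 ÷ 4 = 11 beats.

11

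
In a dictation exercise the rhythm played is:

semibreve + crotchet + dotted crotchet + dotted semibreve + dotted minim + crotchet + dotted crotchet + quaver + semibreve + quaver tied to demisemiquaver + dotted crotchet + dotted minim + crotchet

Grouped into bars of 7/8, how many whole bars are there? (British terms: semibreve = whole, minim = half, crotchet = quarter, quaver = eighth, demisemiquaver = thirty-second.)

One bar of 7/8 = 28 thirty-second notes.
Express everything in thirty-second notes: semibreve = 32; crotchet = 8; dotted crotchet = 12; dotted semibreve = 48; dotted minim = 24; crotchet = 8; dotted crotchet = 12; quaver = 4; semibreve = 32; quaver tied to demisemiquaver (quaver + demisemiquaver) = 5; dotted crotchet = 12; dotted minim = 24; crotchet = 8.
Adding: 32 + 8 + 12 + 48 + 24 + 8 + 12 + 4 + 32 + 5 + 12 + 24 + 8 = 229.
229 ÷ 28 = 8 complete bars with 5 left over.

8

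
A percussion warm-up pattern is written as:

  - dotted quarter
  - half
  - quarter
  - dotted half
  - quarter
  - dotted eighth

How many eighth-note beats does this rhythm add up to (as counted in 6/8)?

One eighth-note beat = 2 sixteenth notes.
In sixteenth notes: dotted quarter = 6; half = 8; quarter = 4; dotted half = 12; quarter = 4; dotted eighth = 3.
Sum: 6 + 8 + 4 + 12 + 4 + 3 = 37.
37 ÷ 2 = 18.5 beats.

18.5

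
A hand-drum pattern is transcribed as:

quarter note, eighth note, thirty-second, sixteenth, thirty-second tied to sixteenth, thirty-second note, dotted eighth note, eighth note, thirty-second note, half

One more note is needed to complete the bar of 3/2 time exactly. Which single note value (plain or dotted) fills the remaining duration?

The bar of 3/2 = 48 thirty-second notes.
Express everything in thirty-second notes: quarter note = 8; eighth note = 4; thirty-second = 1; sixteenth = 2; thirty-second tied to sixteenth (thirty-second + sixteenth) = 3; thirty-second note = 1; dotted eighth note = 6; eighth note = 4; thirty-second note = 1; half = 16.
Total: 8 + 4 + 1 + 2 + 3 + 1 + 6 + 4 + 1 + 16 = 46.
Remaining: 48 − 46 = 2 thirty-second notes, which is a sixteenth note.

sixteenth note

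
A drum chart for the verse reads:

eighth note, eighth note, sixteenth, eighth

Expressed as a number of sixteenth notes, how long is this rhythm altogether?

7

Working in sixteenth notes: eighth note = 2; eighth note = 2; sixteenth = 1; eighth = 2.
Total: 2 + 2 + 1 + 2 = 7 sixteenth notes.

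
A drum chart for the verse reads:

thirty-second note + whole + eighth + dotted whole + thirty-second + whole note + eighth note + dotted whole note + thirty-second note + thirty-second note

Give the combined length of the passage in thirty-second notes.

172

Working in thirty-second notes: thirty-second note = 1; whole = 32; eighth = 4; dotted whole = 48; thirty-second = 1; whole note = 32; eighth note = 4; dotted whole note = 48; thirty-second note = 1; thirty-second note = 1.
Altogether 1 + 32 + 4 + 48 + 1 + 32 + 4 + 48 + 1 + 1 = 172 thirty-second notes.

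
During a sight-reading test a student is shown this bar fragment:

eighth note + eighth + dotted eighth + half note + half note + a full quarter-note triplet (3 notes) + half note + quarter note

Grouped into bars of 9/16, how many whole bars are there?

4

One bar of 9/16 = 9 sixteenth notes.
In sixteenth notes: eighth note = 2; eighth = 2; dotted eighth = 3; half note = 8; half note = 8; a full quarter-note triplet (3 notes) (three triplet quarters span one half) = 8; half note = 8; quarter note = 4.
Adding: 2 + 2 + 3 + 8 + 8 + 8 + 8 + 4 = 43.
43 ÷ 9 = 4 complete bars with 7 left over.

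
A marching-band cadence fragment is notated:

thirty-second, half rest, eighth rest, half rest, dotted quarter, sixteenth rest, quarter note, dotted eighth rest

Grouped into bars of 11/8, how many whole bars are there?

1

One bar of 11/8 = 44 thirty-second notes.
Convert each value to thirty-second notes: thirty-second = 1; half rest = 16; eighth rest = 4; half rest = 16; dotted quarter = 12; sixteenth rest = 2; quarter note = 8; dotted eighth rest = 6.
Adding: 1 + 16 + 4 + 16 + 12 + 2 + 8 + 6 = 65.
65 ÷ 44 = 1 complete bar with 21 left over.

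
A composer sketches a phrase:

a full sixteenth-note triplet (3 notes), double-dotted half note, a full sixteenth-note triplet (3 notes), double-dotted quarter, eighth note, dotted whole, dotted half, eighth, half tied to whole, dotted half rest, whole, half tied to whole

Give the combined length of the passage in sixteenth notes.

Each duration in sixteenth notes: a full sixteenth-note triplet (3 notes) (three triplet sixteenths span one eighth) = 2; double-dotted half note = 14; a full sixteenth-note triplet (3 notes) (three triplet sixteenths span one eighth) = 2; double-dotted quarter = 7; eighth note = 2; dotted whole = 24; dotted half = 12; eighth = 2; half tied to whole (half + whole) = 24; dotted half rest = 12; whole = 16; half tied to whole (half + whole) = 24.
Total: 2 + 14 + 2 + 7 + 2 + 24 + 12 + 2 + 24 + 12 + 16 + 24 = 141 sixteenth notes.

141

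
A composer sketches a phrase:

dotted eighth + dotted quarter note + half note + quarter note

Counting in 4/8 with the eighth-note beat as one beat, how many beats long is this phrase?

10.5

One eighth-note beat = 2 sixteenth notes.
In sixteenth notes: dotted eighth = 3; dotted quarter note = 6; half note = 8; quarter note = 4.
Adding: 3 + 6 + 8 + 4 = 21.
21 ÷ 2 = 10.5 beats.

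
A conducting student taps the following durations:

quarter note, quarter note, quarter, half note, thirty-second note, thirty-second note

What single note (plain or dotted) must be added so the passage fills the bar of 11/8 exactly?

sixteenth note

The bar of 11/8 = 44 thirty-second notes.
Working in thirty-second notes: quarter note = 8; quarter note = 8; quarter = 8; half note = 16; thirty-second note = 1; thirty-second note = 1.
Sum: 8 + 8 + 8 + 16 + 1 + 1 = 42.
Remaining: 44 − 42 = 2 thirty-second notes, which is a sixteenth note.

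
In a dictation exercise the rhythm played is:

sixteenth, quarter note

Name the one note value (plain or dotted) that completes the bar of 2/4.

The bar of 2/4 = 8 sixteenth notes.
Express everything in sixteenth notes: sixteenth = 1; quarter note = 4.
Adding: 1 + 4 = 5.
Remaining: 8 − 5 = 3 sixteenth notes, which is a dotted eighth note.

dotted eighth note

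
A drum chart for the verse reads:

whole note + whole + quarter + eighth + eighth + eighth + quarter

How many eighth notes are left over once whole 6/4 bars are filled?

11

One bar of 6/4 = 12 eighth notes.
In eighth notes: whole note = 8; whole = 8; quarter = 2; eighth = 1; eighth = 1; eighth = 1; quarter = 2.
Sum: 8 + 8 + 2 + 1 + 1 + 1 + 2 = 23.
23 ÷ 12 = 1 complete bar with 11 eighth notes remaining.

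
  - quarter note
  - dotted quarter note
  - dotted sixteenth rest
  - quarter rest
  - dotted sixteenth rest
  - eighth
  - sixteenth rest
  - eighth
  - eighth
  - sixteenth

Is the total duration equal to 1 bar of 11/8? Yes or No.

One bar of 11/8 = 44 thirty-second notes.
Express everything in thirty-second notes: quarter note = 8; dotted quarter note = 12; dotted sixteenth rest = 3; quarter rest = 8; dotted sixteenth rest = 3; eighth = 4; sixteenth rest = 2; eighth = 4; eighth = 4; sixteenth = 2.
Sum: 8 + 12 + 3 + 8 + 3 + 4 + 2 + 4 + 4 + 2 = 50.
50 exceeds 44, so the answer is No.

No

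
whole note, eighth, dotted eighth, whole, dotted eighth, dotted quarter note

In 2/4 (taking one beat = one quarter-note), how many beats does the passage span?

One quarter-note beat = 4 sixteenth notes.
Convert each value to sixteenth notes: whole note = 16; eighth = 2; dotted eighth = 3; whole = 16; dotted eighth = 3; dotted quarter note = 6.
Sum: 16 + 2 + 3 + 16 + 3 + 6 = 46.
46 ÷ 4 = 11.5 beats.

11.5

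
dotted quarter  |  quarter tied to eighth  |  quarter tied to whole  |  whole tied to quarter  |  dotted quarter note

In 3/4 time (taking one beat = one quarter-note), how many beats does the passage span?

14.5

One quarter-note beat = 2 eighth notes.
In eighth notes: dotted quarter = 3; quarter tied to eighth (quarter + eighth) = 3; quarter tied to whole (quarter + whole) = 10; whole tied to quarter (whole + quarter) = 10; dotted quarter note = 3.
Sum: 3 + 3 + 10 + 10 + 3 = 29.
29 ÷ 2 = 14.5 beats.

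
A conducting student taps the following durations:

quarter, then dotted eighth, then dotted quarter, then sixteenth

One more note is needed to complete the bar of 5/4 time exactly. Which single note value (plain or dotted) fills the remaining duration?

dotted quarter note

The bar of 5/4 = 20 sixteenth notes.
Express everything in sixteenth notes: quarter = 4; dotted eighth = 3; dotted quarter = 6; sixteenth = 1.
Altogether 4 + 3 + 6 + 1 = 14.
Remaining: 20 − 14 = 6 sixteenth notes, which is a dotted quarter note.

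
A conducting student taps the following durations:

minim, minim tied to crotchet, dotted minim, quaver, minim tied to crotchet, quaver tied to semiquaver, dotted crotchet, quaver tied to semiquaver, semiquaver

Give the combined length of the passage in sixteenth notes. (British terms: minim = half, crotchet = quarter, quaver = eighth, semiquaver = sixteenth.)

59

Express everything in sixteenth notes: minim = 8; minim tied to crotchet (minim + crotchet) = 12; dotted minim = 12; quaver = 2; minim tied to crotchet (minim + crotchet) = 12; quaver tied to semiquaver (quaver + semiquaver) = 3; dotted crotchet = 6; quaver tied to semiquaver (quaver + semiquaver) = 3; semiquaver = 1.
Altogether 8 + 12 + 12 + 2 + 12 + 3 + 6 + 3 + 1 = 59 sixteenth notes.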